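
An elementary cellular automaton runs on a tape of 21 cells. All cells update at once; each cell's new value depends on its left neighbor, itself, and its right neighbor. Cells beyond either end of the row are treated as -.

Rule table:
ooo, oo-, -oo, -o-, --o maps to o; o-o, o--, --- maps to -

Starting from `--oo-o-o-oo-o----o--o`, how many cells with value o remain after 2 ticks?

14

tick 1: -ooo-o-o-oo-o---oo-oo
tick 2: oooo-o-o-oo-o--ooo-oo
count of o: 14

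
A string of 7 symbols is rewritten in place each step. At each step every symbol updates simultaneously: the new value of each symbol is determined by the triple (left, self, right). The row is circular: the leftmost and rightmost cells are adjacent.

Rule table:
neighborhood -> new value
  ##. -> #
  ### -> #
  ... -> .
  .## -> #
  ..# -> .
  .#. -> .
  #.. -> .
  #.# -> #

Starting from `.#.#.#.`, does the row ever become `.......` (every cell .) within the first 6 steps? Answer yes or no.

step 1: ..#.#..
step 2: ...#...
step 3: .......
all cells are . at step 3

yes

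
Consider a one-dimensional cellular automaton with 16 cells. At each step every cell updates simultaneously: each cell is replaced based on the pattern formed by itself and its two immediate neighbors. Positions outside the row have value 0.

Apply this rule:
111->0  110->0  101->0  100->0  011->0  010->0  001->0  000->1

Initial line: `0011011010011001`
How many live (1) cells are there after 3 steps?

step 1: 1000000000000000
step 2: 0011111111111111
step 3: 1000000000000000
count of 1: 1

1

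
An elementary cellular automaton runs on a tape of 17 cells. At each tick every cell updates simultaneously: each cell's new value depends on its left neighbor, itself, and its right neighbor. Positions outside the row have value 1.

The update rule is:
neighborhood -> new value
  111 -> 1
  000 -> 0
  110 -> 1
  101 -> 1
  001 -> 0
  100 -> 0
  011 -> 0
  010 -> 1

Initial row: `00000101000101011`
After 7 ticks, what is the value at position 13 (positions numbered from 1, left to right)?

0

00000111000111101
00000011000011110
00000001000001111
00000001000000111
00000001000000011
00000001000000001
00000001000000000
position 13 holds 0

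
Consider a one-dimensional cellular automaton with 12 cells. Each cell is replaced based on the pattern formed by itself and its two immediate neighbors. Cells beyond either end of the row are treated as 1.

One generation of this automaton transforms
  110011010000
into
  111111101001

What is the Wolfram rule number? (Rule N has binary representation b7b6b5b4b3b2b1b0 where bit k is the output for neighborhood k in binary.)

position 0: 111 → 1  (bit 7 = 1)
position 1: 110 → 1  (bit 6 = 1)
position 6: 101 → 1  (bit 5 = 1)
position 2: 100 → 1  (bit 4 = 1)
position 4: 011 → 1  (bit 3 = 1)
position 7: 010 → 0  (bit 2 = 0)
position 3: 001 → 1  (bit 1 = 1)
position 9: 000 → 0  (bit 0 = 0)
bits b7..b0 = 11111010 = 250

250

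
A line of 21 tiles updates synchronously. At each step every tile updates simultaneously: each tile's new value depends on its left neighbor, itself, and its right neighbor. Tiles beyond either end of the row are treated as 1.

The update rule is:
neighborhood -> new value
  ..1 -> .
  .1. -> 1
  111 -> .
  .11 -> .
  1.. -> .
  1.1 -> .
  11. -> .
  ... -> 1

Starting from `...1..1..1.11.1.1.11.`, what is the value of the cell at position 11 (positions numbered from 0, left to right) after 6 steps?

step 1: .1.1..1..1....1.1....
step 2: .1.1..1..1.11.1.1.11.
step 3: .1.1..1..1....1.1....  (repeats step 1; period 2)
step 6: .1.1..1..1.11.1.1.11.
position 11 holds 1

1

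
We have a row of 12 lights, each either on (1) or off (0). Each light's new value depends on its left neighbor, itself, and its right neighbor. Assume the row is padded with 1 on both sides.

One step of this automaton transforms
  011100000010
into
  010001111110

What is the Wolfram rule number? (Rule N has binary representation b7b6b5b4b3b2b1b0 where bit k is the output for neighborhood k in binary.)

position 2: 111 → 0  (bit 7 = 0)
position 3: 110 → 0  (bit 6 = 0)
position 0: 101 → 0  (bit 5 = 0)
position 4: 100 → 0  (bit 4 = 0)
position 1: 011 → 1  (bit 3 = 1)
position 10: 010 → 1  (bit 2 = 1)
position 9: 001 → 1  (bit 1 = 1)
position 5: 000 → 1  (bit 0 = 1)
bits b7..b0 = 00001111 = 15

15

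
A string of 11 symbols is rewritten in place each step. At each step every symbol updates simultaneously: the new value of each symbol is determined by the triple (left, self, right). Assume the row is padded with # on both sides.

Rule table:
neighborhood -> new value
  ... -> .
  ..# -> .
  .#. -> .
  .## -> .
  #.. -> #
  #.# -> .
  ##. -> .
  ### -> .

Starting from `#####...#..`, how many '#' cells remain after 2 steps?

2

step 1: .....#...#.
step 2: #.....#....
count of #: 2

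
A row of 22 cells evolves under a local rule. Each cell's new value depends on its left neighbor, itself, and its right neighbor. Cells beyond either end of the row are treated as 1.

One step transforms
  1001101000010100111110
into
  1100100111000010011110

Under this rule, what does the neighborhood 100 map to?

At position 1 the neighborhood is 100; the next row has 1 there.

1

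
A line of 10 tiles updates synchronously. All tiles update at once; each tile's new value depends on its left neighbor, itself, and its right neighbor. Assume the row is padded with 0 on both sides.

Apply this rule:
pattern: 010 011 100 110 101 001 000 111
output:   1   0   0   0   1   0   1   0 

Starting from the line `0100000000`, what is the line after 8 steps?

0101111111
0110000000
0000111111
1110000000
0000111111  (repeats step 3; period 2)
step 8: 1110000000

1110000000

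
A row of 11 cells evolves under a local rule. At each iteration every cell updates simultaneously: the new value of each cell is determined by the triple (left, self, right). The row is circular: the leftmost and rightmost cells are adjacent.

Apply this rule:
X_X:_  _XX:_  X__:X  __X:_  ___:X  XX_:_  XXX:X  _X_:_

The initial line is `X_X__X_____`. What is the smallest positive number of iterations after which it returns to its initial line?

3

___X__XXXX_
XX__X__XX_X
X_X__X_____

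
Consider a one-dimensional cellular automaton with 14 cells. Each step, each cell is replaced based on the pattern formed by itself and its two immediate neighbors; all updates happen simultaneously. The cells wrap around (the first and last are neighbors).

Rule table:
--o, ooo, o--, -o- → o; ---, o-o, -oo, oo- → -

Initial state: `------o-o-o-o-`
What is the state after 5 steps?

-----oo-o-o-oo
o---o---o-o---
oo-ooo-oo-oo-o
o---o---------
oo-ooo-------o

oo-ooo-------o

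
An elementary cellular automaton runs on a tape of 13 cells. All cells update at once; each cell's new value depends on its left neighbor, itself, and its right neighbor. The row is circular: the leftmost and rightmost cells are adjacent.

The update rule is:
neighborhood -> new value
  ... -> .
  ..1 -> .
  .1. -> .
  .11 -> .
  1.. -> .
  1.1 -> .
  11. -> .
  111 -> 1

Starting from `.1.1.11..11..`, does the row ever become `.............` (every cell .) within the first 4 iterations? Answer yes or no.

yes

.............
all cells are . at iteration 1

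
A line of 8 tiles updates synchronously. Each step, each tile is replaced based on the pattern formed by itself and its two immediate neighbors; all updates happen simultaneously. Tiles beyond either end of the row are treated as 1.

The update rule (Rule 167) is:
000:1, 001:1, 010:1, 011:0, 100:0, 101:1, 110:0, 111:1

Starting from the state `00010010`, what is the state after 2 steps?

01110111
10101011

10101011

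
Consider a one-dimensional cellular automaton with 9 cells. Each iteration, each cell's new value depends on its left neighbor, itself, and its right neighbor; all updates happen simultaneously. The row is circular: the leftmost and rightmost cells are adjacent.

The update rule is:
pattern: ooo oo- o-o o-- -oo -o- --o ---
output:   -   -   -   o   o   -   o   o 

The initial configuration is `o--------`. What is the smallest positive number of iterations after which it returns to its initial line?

-oooooooo
-o-------
o-ooooooo
--o------
oo-oooooo
---o-----
ooo-ooooo
----o----
oooo-oooo
-----o---
ooooo-ooo
------o--
oooooo-oo
-------o-
ooooooo-o
--------o
oooooooo-
o--------

18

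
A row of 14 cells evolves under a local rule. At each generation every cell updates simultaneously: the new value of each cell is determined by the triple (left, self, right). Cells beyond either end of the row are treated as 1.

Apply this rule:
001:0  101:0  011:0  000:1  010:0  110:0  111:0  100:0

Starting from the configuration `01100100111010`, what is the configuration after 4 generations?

01111111111110

00000000000000
01111111111110
00000000000000  (repeats generation 1; period 2)
generation 4: 01111111111110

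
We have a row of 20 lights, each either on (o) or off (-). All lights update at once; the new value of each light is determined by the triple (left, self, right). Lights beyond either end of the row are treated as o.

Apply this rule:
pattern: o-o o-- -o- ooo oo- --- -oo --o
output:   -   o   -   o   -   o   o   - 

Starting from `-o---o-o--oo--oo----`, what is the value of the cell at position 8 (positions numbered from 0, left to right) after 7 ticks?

o

tick 1: --oo----o-o-o-o-ooo-
tick 2: o-o-ooo---------oo--
tick 3: ----oo-oooooooo-o-o-
tick 4: ooo-o--ooooooo------
tick 5: oo---o-oooooo-ooooo-
tick 6: o-oo---ooooo--oooo--
tick 7: --o-oo-oooo-o-ooo-o-
position 8 holds o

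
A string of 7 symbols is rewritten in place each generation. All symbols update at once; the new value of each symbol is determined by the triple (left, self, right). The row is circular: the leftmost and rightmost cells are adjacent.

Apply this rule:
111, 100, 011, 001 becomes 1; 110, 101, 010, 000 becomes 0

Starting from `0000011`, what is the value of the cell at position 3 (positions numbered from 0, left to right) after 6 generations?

generation 1: 1000110
generation 2: 0101100
generation 3: 1001010
generation 4: 0110000
generation 5: 1101000
generation 6: 1000101
position 3 holds 0

0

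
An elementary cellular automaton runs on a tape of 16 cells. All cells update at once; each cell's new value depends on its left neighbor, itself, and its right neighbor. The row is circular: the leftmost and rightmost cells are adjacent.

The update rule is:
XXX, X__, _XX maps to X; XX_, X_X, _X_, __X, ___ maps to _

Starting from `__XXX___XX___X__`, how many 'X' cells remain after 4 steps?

__XX_X__X_X___X_
__X___X____X___X
X__X___X____X___
_X__X___X____X__
count of X: 4

4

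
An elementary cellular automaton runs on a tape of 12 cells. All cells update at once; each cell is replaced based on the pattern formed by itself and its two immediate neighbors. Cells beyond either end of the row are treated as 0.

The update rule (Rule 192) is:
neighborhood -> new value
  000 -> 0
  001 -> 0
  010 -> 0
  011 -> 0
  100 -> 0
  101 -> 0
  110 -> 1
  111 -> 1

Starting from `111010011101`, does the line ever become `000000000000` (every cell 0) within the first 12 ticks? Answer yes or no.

yes

011000001100
001000000100
000000000000
all cells are 0 at tick 3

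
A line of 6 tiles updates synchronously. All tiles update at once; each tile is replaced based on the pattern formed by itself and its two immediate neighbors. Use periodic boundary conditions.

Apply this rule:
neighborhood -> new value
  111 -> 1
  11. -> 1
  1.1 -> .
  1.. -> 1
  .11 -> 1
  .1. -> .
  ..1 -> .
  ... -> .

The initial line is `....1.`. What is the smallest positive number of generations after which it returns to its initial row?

.....1
1.....
.1....
..1...
...1..
....1.

6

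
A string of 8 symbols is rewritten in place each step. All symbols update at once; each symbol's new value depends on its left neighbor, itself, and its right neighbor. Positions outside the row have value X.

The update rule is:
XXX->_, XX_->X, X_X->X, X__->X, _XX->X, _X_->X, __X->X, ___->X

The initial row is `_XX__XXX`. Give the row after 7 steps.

XXXXXX__
_____XXX
XXXXXX__  (repeats step 1; period 2)
step 7: XXXXXX__

XXXXXX__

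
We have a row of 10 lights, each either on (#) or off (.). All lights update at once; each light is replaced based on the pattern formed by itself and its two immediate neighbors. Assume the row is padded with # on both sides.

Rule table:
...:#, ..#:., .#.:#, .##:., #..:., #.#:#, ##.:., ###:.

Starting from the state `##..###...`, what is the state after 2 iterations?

iteration 1: ........#.
iteration 2: .######.##

.######.##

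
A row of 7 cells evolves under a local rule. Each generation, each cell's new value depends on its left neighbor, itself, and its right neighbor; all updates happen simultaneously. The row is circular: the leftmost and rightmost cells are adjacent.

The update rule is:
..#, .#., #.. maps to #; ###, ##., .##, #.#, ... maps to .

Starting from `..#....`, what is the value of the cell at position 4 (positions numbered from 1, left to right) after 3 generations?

#

generation 1: .###...
generation 2: #...#..
generation 3: ##.####
position 4 holds #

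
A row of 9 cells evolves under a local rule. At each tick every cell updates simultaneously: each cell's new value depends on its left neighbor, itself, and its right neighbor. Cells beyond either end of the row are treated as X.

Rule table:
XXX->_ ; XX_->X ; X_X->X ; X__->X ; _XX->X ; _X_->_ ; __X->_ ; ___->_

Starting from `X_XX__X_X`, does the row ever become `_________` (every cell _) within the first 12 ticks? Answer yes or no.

no

tick 1: XXXXX__XX
tick 2: ____XX_X_
tick 3: X___XXX_X
tick 4: XX__X_XXX
tick 5: _XX__XX__
tick 6: XXXX_XXX_
tick 7: ___XXX_XX
tick 8: X__X_XXX_
tick 9: XX__XX_XX
tick 10: _XX_XXXX_
tick 11: XXXXX__XX  (repeats tick 1; period 10)
tick 12: ____XX_X_
tick 12 is ____XX_X_, still not uniform _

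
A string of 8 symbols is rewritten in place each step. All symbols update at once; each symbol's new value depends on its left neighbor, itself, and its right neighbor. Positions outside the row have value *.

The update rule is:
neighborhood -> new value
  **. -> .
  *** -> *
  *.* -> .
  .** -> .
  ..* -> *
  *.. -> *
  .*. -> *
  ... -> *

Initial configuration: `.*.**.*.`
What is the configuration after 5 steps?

.*....*.
.******.
..****..
**.**.**
*......*

*......*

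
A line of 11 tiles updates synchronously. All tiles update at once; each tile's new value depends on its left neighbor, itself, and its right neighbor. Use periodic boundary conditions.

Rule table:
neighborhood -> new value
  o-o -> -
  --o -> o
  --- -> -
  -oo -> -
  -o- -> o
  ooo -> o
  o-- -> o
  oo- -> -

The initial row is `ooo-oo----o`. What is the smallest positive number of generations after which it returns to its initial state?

oo----o--o-
--o--ooooo-
-oooo-ooo-o
--oo---o--o
oo--o-ooooo
o-ooo--oooo
---o-oo-ooo
o-oo-----o-
o---o---oo-
oo-ooo-o---
----o--oo-o
o--oooo---o
-oo-oo-o-o-
o------o-oo
-o----oo--o
-oo--o--ooo
---ooooo-o-
--o-ooo--oo
ooo--o-oo--
-o-ooo---oo
-o--o-o-o--
ooooo-o-oo-
-ooo--o----
o-o-oooo---
o-o--oo-o-o
--ooo---o--
-o-o-o-ooo-
oo-o-o--o-o
o--o-oooo--
oooo--oo-oo
ooo-oo----o

31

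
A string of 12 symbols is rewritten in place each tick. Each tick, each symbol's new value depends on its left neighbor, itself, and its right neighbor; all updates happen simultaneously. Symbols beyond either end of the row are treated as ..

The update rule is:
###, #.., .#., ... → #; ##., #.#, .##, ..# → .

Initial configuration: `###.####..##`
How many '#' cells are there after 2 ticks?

7

.#...##.#...
.###....####
count of #: 7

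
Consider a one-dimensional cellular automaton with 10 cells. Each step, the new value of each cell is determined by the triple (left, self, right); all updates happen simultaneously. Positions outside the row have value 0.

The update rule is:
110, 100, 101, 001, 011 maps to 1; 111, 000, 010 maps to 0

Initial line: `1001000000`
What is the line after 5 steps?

0110100000
1111010000
1001101000
0111110100
1100011010

1100011010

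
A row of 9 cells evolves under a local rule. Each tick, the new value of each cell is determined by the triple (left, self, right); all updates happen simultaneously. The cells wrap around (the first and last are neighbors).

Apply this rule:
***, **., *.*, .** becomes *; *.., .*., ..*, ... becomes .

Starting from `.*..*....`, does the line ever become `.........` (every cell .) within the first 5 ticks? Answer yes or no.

yes

.........
all cells are . at tick 1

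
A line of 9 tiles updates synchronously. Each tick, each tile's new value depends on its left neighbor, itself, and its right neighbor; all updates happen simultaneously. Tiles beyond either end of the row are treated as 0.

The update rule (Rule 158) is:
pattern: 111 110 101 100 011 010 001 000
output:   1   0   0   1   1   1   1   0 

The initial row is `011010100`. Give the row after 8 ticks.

tick 1: 110010110
tick 2: 101110101
tick 3: 101100101
tick 4: 101011101
tick 5: 101011001
tick 6: 101010111
tick 7: 101010110
tick 8: 101010101

101010101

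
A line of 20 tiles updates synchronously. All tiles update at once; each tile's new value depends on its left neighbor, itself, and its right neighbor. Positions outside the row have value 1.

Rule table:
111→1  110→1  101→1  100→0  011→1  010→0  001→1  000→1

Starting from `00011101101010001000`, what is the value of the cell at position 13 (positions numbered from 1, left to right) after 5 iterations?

1

01111111110100110011
11111111111001110111
11111111111011111111
11111111111111111111
11111111111111111111
position 13 holds 1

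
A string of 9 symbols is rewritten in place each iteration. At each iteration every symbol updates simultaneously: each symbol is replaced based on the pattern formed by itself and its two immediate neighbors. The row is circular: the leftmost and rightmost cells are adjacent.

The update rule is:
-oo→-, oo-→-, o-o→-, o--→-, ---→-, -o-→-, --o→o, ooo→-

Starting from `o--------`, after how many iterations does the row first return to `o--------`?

9

iteration 1: --------o
iteration 2: -------o-
iteration 3: ------o--
iteration 4: -----o---
iteration 5: ----o----
iteration 6: ---o-----
iteration 7: --o------
iteration 8: -o-------
iteration 9: o--------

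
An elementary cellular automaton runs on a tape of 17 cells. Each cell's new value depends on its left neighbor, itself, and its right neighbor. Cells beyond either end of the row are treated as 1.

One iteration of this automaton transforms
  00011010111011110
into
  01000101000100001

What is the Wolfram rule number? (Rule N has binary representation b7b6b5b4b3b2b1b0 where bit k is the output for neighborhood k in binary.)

position 9: 111 → 0  (bit 7 = 0)
position 4: 110 → 0  (bit 6 = 0)
position 5: 101 → 1  (bit 5 = 1)
position 0: 100 → 0  (bit 4 = 0)
position 3: 011 → 0  (bit 3 = 0)
position 6: 010 → 0  (bit 2 = 0)
position 2: 001 → 0  (bit 1 = 0)
position 1: 000 → 1  (bit 0 = 1)
bits b7..b0 = 00100001 = 33

33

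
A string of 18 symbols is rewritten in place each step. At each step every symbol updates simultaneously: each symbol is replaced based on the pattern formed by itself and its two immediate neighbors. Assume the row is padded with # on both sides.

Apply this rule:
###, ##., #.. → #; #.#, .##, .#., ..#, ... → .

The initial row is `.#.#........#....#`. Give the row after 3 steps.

##....#........#..

step 1: ....#........#....
step 2: #....#........#...
step 3: ##....#........#..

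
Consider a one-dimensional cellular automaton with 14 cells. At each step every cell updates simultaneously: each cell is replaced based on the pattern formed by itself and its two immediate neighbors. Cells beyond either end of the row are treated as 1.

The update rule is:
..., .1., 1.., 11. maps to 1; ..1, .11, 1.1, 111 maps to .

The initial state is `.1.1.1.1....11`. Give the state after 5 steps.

.1.1111...1.1.

.1.1.1.1111...
.1.1.1....111.
.1.1.1111...1.
.1.1....111.1.
.1.1111...1.1.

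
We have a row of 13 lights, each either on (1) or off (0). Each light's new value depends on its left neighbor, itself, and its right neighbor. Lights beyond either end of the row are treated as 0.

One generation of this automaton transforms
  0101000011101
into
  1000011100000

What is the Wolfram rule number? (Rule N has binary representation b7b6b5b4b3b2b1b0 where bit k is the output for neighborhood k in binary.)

3

position 9: 111 → 0  (bit 7 = 0)
position 10: 110 → 0  (bit 6 = 0)
position 2: 101 → 0  (bit 5 = 0)
position 4: 100 → 0  (bit 4 = 0)
position 8: 011 → 0  (bit 3 = 0)
position 1: 010 → 0  (bit 2 = 0)
position 0: 001 → 1  (bit 1 = 1)
position 5: 000 → 1  (bit 0 = 1)
bits b7..b0 = 00000011 = 3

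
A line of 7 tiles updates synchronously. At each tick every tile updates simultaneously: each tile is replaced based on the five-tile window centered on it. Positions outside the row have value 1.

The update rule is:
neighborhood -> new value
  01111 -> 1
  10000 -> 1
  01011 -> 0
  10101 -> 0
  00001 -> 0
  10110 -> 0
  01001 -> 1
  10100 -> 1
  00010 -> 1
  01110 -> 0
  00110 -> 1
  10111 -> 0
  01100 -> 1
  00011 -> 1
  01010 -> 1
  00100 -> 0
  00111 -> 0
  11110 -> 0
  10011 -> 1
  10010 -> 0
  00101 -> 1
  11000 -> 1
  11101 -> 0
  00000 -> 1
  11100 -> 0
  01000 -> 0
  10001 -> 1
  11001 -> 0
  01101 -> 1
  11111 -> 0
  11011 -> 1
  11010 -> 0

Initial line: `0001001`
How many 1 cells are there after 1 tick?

1110110
count of 1: 5

5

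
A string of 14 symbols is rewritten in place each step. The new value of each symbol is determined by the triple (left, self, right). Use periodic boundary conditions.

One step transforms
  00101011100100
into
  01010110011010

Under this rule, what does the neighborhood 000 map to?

At position 0 the neighborhood is 000; the next row has 0 there.

0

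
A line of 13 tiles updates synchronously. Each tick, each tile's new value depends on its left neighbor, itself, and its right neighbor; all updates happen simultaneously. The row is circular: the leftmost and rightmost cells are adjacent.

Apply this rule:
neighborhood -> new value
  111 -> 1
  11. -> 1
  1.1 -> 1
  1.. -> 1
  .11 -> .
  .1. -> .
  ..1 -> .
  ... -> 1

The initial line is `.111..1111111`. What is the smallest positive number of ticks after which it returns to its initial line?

13

1.111..111111
11.111..11111
111.111..1111
1111.111..111
11111.111..11
111111.111..1
1111111.111..
.1111111.111.
..1111111.111
1..1111111.11
11..1111111.1
111..1111111.
.111..1111111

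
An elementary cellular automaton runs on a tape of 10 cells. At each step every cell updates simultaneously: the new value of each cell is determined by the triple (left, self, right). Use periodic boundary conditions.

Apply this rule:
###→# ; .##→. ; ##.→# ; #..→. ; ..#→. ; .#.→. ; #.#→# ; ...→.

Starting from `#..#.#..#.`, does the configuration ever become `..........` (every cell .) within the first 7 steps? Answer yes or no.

....#....#
..........
all cells are . at step 2

yes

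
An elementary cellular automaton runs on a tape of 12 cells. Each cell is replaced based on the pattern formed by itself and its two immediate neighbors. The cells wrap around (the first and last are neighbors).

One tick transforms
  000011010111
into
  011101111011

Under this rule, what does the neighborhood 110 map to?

1

At position 5 the neighborhood is 110; the next row has 1 there.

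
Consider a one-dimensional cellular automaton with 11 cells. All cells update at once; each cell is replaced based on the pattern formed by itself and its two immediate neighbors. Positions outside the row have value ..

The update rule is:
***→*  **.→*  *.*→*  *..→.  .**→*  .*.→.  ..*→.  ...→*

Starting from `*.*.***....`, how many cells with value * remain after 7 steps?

.*.****.***
..*********
*.*********
.**********
.**********  (fixed point — unchanged through step 7)
count of *: 10

10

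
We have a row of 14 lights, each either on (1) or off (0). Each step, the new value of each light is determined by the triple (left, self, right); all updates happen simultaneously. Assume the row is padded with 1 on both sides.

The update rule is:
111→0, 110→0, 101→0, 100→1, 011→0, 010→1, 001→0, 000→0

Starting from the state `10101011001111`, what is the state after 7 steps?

01000010001010

00101000100000
10101100110000
00100010001000
10110011001100
00001000100010
10001100110010
01000010001010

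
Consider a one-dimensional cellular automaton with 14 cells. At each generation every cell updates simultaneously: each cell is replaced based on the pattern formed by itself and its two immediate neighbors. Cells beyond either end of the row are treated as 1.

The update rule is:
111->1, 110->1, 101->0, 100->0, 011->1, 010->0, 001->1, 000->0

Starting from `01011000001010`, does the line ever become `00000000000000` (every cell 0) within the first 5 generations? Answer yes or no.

00011000010000
00111000100001
01111001000011
01111010000111
01111000001111
generation 5 is 01111000001111, still not uniform 0

no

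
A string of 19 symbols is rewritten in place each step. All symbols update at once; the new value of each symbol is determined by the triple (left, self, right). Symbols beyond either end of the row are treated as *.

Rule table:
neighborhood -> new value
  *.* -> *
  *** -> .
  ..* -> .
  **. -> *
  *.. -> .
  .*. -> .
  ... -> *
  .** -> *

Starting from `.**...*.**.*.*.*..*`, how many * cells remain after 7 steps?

***.*..****.*.*...*
..**...*..**.*..*.*
..**.*....***....**
..***..**.*.*.**.*.
..*.*..***.*.****.*
...*...*.**.**..***
.*...*..******..*..
count of *: 9

9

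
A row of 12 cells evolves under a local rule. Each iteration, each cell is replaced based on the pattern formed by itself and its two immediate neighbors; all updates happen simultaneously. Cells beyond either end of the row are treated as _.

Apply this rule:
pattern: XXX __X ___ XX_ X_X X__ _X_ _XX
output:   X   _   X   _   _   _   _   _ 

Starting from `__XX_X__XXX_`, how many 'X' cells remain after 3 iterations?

6

X________X__
__XXXXXX___X
X__XXXX__X__
count of X: 6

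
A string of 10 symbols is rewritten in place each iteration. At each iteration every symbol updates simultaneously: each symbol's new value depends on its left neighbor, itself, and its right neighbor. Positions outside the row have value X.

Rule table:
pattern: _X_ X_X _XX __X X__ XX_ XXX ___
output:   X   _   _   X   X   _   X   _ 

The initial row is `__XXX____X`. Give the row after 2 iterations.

X__X_XXXX_

iteration 1: XX_X_X__X_
iteration 2: X__X_XXXX_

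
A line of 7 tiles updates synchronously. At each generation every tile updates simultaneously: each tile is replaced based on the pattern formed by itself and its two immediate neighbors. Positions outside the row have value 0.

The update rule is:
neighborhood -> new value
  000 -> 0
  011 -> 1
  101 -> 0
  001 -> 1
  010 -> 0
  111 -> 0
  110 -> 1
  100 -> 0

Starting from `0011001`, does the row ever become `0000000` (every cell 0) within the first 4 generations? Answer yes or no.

0111010
1101000
1100000
1100000
generation 4 is 1100000, still not uniform 0

no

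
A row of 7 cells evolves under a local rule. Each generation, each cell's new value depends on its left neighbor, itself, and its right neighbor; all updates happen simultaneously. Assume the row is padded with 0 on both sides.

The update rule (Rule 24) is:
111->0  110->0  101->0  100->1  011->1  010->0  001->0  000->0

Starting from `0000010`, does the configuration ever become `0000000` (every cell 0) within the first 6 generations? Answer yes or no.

yes

generation 1: 0000001
generation 2: 0000000
all cells are 0 at generation 2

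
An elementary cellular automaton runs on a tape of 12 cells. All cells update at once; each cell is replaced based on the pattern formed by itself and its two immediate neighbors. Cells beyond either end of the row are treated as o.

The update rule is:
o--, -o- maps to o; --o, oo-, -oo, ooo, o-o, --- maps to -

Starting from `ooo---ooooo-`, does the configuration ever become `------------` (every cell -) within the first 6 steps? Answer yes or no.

no

---o--------
o--oo-------
-o---o------
-oo--oo-----
---o---o----
o--oo--oo---
step 6 is o--oo--oo---, still not uniform -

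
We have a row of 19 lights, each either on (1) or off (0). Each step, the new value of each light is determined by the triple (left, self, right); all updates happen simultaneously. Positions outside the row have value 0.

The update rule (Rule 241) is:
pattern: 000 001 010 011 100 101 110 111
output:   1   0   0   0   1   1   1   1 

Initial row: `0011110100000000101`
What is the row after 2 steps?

1001111011111110010
0100111101111111001

0100111101111111001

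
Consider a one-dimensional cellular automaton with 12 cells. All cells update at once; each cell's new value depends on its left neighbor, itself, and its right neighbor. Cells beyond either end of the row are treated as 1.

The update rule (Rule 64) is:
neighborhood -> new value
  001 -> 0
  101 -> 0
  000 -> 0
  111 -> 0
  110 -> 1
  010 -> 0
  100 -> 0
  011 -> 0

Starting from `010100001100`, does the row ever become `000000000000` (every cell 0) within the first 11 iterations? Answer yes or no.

yes

000000000100
000000000000
all cells are 0 at iteration 2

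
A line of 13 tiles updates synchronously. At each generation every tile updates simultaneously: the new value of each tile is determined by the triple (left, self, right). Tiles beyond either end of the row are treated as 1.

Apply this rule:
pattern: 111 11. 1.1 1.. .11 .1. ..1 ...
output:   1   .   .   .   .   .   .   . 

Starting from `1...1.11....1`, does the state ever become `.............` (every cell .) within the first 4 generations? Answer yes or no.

generation 1: .............
all cells are . at generation 1

yes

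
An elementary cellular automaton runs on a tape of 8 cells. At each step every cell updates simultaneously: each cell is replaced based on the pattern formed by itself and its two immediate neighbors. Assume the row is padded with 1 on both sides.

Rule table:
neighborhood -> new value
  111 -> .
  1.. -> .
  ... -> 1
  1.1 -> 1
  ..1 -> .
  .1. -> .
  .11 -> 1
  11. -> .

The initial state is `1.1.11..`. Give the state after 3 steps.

.1.11...
1.11..1.
.11....1

.11....1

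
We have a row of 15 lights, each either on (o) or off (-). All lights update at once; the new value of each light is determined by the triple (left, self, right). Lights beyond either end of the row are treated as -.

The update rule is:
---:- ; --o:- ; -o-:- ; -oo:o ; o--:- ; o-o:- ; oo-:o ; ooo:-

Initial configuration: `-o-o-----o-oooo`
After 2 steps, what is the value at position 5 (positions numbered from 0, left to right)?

-

-----------o--o
---------------
position 5 holds -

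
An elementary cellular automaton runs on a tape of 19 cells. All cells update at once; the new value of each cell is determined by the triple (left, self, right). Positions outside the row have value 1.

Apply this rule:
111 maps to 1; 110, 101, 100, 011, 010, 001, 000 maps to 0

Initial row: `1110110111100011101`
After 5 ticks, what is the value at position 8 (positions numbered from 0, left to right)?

1100000011000001000
1000000000000000000
0000000000000000000
0000000000000000000  (fixed point — unchanged through tick 5)
position 8 holds 0

0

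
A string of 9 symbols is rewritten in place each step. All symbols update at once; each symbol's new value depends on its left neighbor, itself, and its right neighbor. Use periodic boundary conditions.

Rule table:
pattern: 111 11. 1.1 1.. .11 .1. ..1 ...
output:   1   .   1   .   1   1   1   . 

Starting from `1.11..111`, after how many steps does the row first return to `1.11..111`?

step 1: .11..1111
step 2: 11..1111.
step 3: 1..1111.1
step 4: ..1111.11
step 5: .1111.11.
step 6: 1111.11..
step 7: 111.11..1
step 8: 11.11..11
step 9: 1.11..111

9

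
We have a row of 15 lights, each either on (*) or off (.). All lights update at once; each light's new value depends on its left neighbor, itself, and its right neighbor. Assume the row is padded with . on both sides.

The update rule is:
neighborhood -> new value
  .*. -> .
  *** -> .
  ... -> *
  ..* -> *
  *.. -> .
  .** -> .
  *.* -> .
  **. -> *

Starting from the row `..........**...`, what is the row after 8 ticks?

**********.*.**
.........*....*
*********..***.
........*.*..*.
********....*..
.......*.***..*
*******....*.*.
......*.***....

......*.***....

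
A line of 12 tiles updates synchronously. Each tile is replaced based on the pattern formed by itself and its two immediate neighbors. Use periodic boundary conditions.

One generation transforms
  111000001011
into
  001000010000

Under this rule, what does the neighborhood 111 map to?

At position 0 the neighborhood is 111; the next row has 0 there.

0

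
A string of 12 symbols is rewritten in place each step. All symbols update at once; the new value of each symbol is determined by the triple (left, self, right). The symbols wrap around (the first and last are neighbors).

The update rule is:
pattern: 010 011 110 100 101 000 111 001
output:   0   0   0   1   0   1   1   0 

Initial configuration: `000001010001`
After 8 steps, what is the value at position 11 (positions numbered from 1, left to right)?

step 1: 111100001100
step 2: 011011100010
step 3: 000001011001
step 4: 111100000100
step 5: 011011110010
step 6: 000001101001
step 7: 111100000100  (repeats step 4; period 3)
step 8: 011011110010
position 11 holds 1

1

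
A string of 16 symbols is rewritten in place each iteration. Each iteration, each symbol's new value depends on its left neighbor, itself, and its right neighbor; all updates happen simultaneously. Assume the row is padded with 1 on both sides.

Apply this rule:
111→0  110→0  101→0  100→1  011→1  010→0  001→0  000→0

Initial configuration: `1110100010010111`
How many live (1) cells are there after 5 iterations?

0000010001000100
1000001000100010
0100000100010000
0010000010001000
1001000001000100
count of 1: 4

4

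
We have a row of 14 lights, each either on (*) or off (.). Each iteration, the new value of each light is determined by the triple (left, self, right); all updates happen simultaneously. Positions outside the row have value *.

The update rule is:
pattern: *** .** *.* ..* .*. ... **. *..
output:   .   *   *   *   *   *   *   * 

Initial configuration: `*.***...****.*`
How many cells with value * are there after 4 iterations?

7

iteration 1: ***.*****..***
iteration 2: ..***...****..
iteration 3: ***.*****..***  (repeats iteration 1; period 2)
iteration 4: ..***...****..
count of *: 7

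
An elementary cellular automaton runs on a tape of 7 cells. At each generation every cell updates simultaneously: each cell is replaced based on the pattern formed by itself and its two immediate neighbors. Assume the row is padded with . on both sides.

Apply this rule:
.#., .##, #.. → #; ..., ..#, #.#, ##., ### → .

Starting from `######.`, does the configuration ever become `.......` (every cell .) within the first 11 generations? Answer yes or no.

no

#.....#
##....#
#.#...#
#.##..#
#.#.#.#
#.#.#.#  (fixed point — unchanged through generation 11)
generation 11 is #.#.#.#, still not uniform .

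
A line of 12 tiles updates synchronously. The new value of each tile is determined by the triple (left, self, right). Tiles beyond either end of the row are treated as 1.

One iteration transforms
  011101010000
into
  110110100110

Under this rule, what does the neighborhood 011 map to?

At position 1 the neighborhood is 011; the next row has 1 there.

1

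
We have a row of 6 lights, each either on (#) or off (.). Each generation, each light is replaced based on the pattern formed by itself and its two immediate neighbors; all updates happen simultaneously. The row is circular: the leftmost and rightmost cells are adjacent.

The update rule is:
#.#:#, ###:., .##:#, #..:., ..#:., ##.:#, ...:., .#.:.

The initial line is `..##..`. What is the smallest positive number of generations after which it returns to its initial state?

1

..##..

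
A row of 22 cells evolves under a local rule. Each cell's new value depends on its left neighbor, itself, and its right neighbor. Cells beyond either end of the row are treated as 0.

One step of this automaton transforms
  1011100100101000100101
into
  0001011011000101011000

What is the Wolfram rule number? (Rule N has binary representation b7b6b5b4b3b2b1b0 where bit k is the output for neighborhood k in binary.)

146

position 3: 111 → 1  (bit 7 = 1)
position 4: 110 → 0  (bit 6 = 0)
position 1: 101 → 0  (bit 5 = 0)
position 5: 100 → 1  (bit 4 = 1)
position 2: 011 → 0  (bit 3 = 0)
position 0: 010 → 0  (bit 2 = 0)
position 6: 001 → 1  (bit 1 = 1)
position 14: 000 → 0  (bit 0 = 0)
bits b7..b0 = 10010010 = 146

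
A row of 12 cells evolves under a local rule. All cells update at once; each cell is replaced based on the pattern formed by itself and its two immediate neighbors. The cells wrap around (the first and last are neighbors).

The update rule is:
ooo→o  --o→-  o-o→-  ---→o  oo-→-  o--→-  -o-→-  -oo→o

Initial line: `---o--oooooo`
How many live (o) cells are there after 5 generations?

6

generation 1: -o----ooooo-
generation 2: ---oo-oooo--
generation 3: oo-o--ooo--o
generation 4: o-----oo---o
generation 5: --ooo-o--o-o
count of o: 6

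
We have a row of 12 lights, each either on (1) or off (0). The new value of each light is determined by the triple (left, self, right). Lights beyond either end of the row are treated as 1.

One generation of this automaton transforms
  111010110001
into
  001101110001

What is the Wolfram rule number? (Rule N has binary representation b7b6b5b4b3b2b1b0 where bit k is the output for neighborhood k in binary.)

104

position 0: 111 → 0  (bit 7 = 0)
position 2: 110 → 1  (bit 6 = 1)
position 3: 101 → 1  (bit 5 = 1)
position 8: 100 → 0  (bit 4 = 0)
position 6: 011 → 1  (bit 3 = 1)
position 4: 010 → 0  (bit 2 = 0)
position 10: 001 → 0  (bit 1 = 0)
position 9: 000 → 0  (bit 0 = 0)
bits b7..b0 = 01101000 = 104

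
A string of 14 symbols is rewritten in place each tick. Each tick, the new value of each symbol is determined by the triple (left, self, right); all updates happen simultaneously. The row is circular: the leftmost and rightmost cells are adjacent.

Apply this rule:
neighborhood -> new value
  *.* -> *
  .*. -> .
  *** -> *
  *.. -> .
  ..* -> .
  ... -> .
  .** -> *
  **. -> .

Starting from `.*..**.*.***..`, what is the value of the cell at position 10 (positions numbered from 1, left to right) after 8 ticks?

.

tick 1: ....*.*.***...
tick 2: .....*.***....
tick 3: ......***.....
tick 4: ......**......
tick 5: ......*.......
tick 6: ..............
tick 7: ..............  (fixed point — unchanged through tick 8)
position 10 holds .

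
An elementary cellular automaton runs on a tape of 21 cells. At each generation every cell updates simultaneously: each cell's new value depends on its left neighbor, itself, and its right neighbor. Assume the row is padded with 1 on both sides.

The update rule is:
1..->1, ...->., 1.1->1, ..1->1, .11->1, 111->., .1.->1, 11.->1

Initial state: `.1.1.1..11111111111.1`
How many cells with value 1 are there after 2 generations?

4

generation 1: 111111111.........111
generation 2: ........11.......11..
count of 1: 4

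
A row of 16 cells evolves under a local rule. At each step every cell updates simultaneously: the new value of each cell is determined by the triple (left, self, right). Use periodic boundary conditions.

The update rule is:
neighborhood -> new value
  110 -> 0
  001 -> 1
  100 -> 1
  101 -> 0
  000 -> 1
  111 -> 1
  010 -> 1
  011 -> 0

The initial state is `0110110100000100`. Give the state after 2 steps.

0111111011111111

1000000111111111
0111111011111111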